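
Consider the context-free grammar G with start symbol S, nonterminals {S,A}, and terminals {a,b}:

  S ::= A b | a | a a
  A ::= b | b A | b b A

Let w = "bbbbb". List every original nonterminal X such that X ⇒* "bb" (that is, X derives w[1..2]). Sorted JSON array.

Convert to CNF:
  S -> A T0 | T1 T1 | a
  A -> T0 A | T0 X2 | b
  T0 -> b
  T1 -> a
  X2 -> T0 A

CYK table (by increasing span) — only the sub-triangle for w[1..2]:
  [1..1]={A,T0}  "b"  orig:{A}
  [2..2]={A,T0}  "b"  orig:{A}
  [1..2]={A,S,X2}  "bb"  orig:{A,S}

Original NTs in T[1,2] deriving "bb": ["A", "S"]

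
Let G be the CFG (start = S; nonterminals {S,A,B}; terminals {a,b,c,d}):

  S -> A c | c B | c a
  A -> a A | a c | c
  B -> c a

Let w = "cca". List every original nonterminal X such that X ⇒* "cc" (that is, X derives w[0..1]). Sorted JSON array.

CNF form of G:
  S -> A T1 | T1 B | T1 T0
  A -> T0 A | T0 T1 | c
  B -> T1 T0
  T0 -> a
  T1 -> c

CYK table (by increasing span) — only the sub-triangle for w[0..1]:
  [0..0]={A,T1}  "c"  orig:{A}
  [1..1]={A,T1}  "c"  orig:{A}
  [0..1]={S}  "cc"

Original NTs in T[0,1] deriving "cc": ["S"]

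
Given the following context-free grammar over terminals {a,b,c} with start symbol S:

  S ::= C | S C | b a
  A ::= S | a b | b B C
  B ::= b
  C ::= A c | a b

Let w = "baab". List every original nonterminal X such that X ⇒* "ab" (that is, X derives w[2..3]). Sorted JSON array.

Convert to CNF:
  S -> A T0 | S C | T1 T2 | T2 T1
  A -> A T0 | S C | T1 T2 | T2 T1 | T2 X3
  B -> b
  C -> A T0 | T1 T2
  T0 -> c
  T1 -> a
  T2 -> b
  X3 -> B C

CYK fill (cells [i..j] with 2 ≤ i ≤ j ≤ 3 only):
  T[2,2] 'a' = {T1}  orig:{}
  T[3,3] 'b' = {B,T2}  orig:{B}
  T[2,3] 'ab' = {A,C,S}

Original NTs in T[2,3] deriving "ab": ["A", "C", "S"]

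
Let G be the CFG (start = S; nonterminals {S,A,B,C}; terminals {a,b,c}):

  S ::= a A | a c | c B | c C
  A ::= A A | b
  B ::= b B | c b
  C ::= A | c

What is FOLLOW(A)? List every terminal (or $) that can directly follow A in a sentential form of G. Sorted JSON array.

FIRST iteration:
iter 1:
  A via A→b: +{b}
  B via B→b B: +{b}
  B via B→c b: +{c}
  C via C→A: +{b}
  C via C→c: +{c}
  S via S→a A: +{a}
  S via S→c B: +{c}
  FIRST(S)={a,c}  FIRST(A)={b}  FIRST(B)={b,c}  FIRST(C)={b,c}
iter 2: done
  FIRST(S)={a,c}  FIRST(A)={b}  FIRST(B)={b,c}  FIRST(C)={b,c}

Compute FOLLOW by fixpoint:
seed FOLLOW(S) with $
iter 1:
  A→A A: FOLLOW(A) ⊇ FIRST(A) = {b}; new: +{b}
  S→a A: FOLLOW(A) ⊇ FOLLOW(S) ⊇ {$}; new: +{$}
  S→c B: FOLLOW(B) ⊇ FOLLOW(S) ⊇ {$}; new: +{$}
  S→c C: FOLLOW(C) ⊇ FOLLOW(S) ⊇ {$}; new: +{$}
  S: {$}  A: {$,b}  B: {$}  C: {$}
iter 2: (stable)
  S: {$}  A: {$,b}  B: {$}  C: {$}

FOLLOW(A) = ["$", "b"]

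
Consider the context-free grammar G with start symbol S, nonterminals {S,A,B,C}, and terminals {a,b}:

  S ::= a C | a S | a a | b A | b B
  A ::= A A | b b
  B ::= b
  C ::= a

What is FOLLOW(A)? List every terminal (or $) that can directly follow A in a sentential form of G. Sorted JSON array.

FIRST sets, iterate to fixpoint:
[1]
  A via A→b b: +{b}
  B via B→b: +{b}
  C via C→a: +{a}
  S via S→a C: +{a}
  S via S→b A: +{b}
  FIRST(S)={a,b}  FIRST(A)={b}  FIRST(B)={b}  FIRST(C)={a}
[2] (no change)
  FIRST(S)={a,b}  FIRST(A)={b}  FIRST(B)={b}  FIRST(C)={a}

FOLLOW iteration:
seed FOLLOW(S) with $
[1]
  A→A A: FOLLOW(A) ⊇ FIRST(A) = {b}; new: +{b}
  S→a C: FOLLOW(C) ⊇ FOLLOW(S) ⊇ {$}; new: +{$}
  S→b A: FOLLOW(A) ⊇ FOLLOW(S) ⊇ {$}; new: +{$}
  S→b B: FOLLOW(B) ⊇ FOLLOW(S) ⊇ {$}; new: +{$}
  FOLLOW[S]={$}  FOLLOW[A]={$,b}  FOLLOW[B]={$}  FOLLOW[C]={$}
[2] (stable)
  FOLLOW[S]={$}  FOLLOW[A]={$,b}  FOLLOW[B]={$}  FOLLOW[C]={$}

FOLLOW(A) = ["$", "b"]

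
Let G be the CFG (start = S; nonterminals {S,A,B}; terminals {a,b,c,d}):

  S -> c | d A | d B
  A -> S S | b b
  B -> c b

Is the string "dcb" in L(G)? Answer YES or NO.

Convert to CNF:
  S -> T2 A | T2 B | c
  A -> S S | T0 T0
  B -> T1 T0
  T0 -> b
  T1 -> c
  T2 -> d

CYK fill:
  cell(0,0) d: {T2}  orig:{}
  cell(1,1) c: {S,T1}  orig:{S}
  cell(2,2) b: {T0}  orig:{}
  cell(0,1) dc: ∅
  cell(1,2) cb: {B}
  cell(0,2) dcb: {S}

S ∈ T[0,2] ⇒ YES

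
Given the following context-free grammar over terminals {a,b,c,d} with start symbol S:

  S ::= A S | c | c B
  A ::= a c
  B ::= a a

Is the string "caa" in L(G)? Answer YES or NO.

CNF form of G:
  S -> A S | T1 B | c
  A -> T0 T1
  B -> T0 T0
  T0 -> a
  T1 -> c

CYK table (by increasing span):
  [0..0]={S,T1}  "c"  orig:{S}
  [1..1]={T0}  "a"  orig:{}
  [2..2]={T0}  "a"  orig:{}
  [0..1]=∅  "ca"
  [1..2]={B}  "aa"
  [0..2]={S}  "caa"

S ∈ T[0,2] ⇒ YES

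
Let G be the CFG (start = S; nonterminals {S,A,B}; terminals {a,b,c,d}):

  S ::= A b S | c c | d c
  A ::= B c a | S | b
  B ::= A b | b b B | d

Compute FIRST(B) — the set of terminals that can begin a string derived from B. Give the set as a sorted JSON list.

FIRST iteration:
round 1:
  A via A→b: +{b}
  B via B→A b: +{b}
  B via B→d: +{d}
  S via S→A b S: +{b}
  S via S→c c: +{c}
  S via S→d c: +{d}
  FIRST(S)={b,c,d}  FIRST(A)={b}  FIRST(B)={b,d}
round 2:
  A via A→B c a: +{d}
  A via A→S: +{c}
  B via B→A b: +{c}
  FIRST(S)={b,c,d}  FIRST(A)={b,c,d}  FIRST(B)={b,c,d}
round 3: (stable)
  FIRST(S)={b,c,d}  FIRST(A)={b,c,d}  FIRST(B)={b,c,d}

FIRST(B) = ["b", "c", "d"]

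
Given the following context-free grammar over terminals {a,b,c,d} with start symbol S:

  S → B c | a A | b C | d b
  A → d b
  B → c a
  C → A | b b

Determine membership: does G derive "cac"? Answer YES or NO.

Convert to CNF:
  S -> B T2 | T0 T1 | T1 C | T3 A
  A -> T0 T1
  B -> T2 T3
  C -> T0 T1 | T1 T1
  T0 -> d
  T1 -> b
  T2 -> c
  T3 -> a

Fill CYK table bottom-up:
  T[0,0] 'c' = {T2}  orig:{}
  T[1,1] 'a' = {T3}  orig:{}
  T[2,2] 'c' = {T2}  orig:{}
  T[0,1] 'ca' = {B}
  T[1,2] 'ac' = ∅
  T[0,2] 'cac' = {S}

S ∈ T[0,2] ⇒ YES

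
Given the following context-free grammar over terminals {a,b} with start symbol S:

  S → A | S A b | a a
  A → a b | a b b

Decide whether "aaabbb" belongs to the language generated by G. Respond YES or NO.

Convert to CNF:
  S -> S X3 | T0 T0 | T0 T1 | T0 X4
  A -> T0 T1 | T0 X2
  T0 -> a
  T1 -> b
  X2 -> T1 T1
  X3 -> A T1
  X4 -> T1 T1

CYK table (by increasing span):
  [0..0]={T0}  "a"  orig:{}
  [1..1]={T0}  "a"  orig:{}
  [2..2]={T0}  "a"  orig:{}
  [3..3]={T1}  "b"  orig:{}
  [4..4]={T1}  "b"  orig:{}
  [5..5]={T1}  "b"  orig:{}
  [0..1]={S}  "aa"
  [1..2]={S}  "aa"
  [2..3]={A,S}  "ab"
  [3..4]={X2,X4}  "bb"  orig:{}
  [4..5]={X2,X4}  "bb"  orig:{}
  [0..2]=∅  "aaa"
  [1..3]=∅  "aab"
  [2..4]={A,S,X3}  "abb"  orig:{A,S}
  [3..5]=∅  "bbb"
  [0..3]=∅  "aaab"
  [1..4]=∅  "aabb"
  [2..5]={X3}  "abbb"  orig:{}
  [0..4]={S}  "aaabb"
  [1..5]=∅  "aabbb"
  [0..5]={S}  "aaabbb"

S ∈ T[0,5] ⇒ YES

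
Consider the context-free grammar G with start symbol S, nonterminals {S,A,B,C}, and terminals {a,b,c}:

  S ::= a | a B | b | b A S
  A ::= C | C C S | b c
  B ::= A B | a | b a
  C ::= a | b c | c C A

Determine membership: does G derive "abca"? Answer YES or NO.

Convert to CNF:
  S -> T0 X6 | T2 B | a | b
  A -> C X3 | T0 T1 | T1 X4 | a
  B -> A B | T0 T2 | a
  C -> T0 T1 | T1 X5 | a
  T0 -> b
  T1 -> c
  T2 -> a
  X3 -> C S
  X4 -> C A
  X5 -> C A
  X6 -> A S

CYK table (by increasing span):
  cell(0,0) a: {A,B,C,S,T2}  orig:{A,B,C,S}
  cell(1,1) b: {S,T0}  orig:{S}
  cell(2,2) c: {T1}  orig:{}
  cell(3,3) a: {A,B,C,S,T2}  orig:{A,B,C,S}
  cell(0,1) ab: {X3,X6}  orig:{}
  cell(1,2) bc: {A,C}
  cell(2,3) ca: ∅
  cell(0,2) abc: {X4,X5}  orig:{}
  cell(1,3) bca: {B,X3,X4,X5,X6}  orig:{B}
  cell(0,3) abca: {A,B,S}

S ∈ T[0,3] ⇒ YES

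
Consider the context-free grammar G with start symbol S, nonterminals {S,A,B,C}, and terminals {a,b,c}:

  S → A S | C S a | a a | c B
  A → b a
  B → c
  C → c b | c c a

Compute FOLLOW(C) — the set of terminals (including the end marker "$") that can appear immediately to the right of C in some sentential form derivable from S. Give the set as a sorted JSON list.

FIRST sets, iterate to fixpoint:
[1]
  A via A→b a: +{b}
  B via B→c: +{c}
  C via C→c b: +{c}
  S via S→A S: +{b}
  S via S→C S a: +{c}
  S via S→a a: +{a}
  FIRST[S]={a,b,c}  FIRST[A]={b}  FIRST[B]={c}  FIRST[C]={c}
[2] (no change)
  FIRST[S]={a,b,c}  FIRST[A]={b}  FIRST[B]={c}  FIRST[C]={c}

FOLLOW iteration:
initialize: $ ∈ FOLLOW(S)
pass 1:
  S→A S: FOLLOW(A) ⊇ FIRST(S) = {a,b,c}; new: +{a,b,c}
  S→C S a: FOLLOW(C) ⊇ FIRST(S) = {a,b,c}; new: +{a,b,c}
  S→C S a: FOLLOW(S) ⊇ FIRST(a) = {a}; new: +{a}
  S→c B: FOLLOW(B) ⊇ FOLLOW(S) ⊇ {$,a}; new: +{$,a}
  FOLLOW(S)={$,a}  FOLLOW(A)={a,b,c}  FOLLOW(B)={$,a}  FOLLOW(C)={a,b,c}
pass 2: (no change)
  FOLLOW(S)={$,a}  FOLLOW(A)={a,b,c}  FOLLOW(B)={$,a}  FOLLOW(C)={a,b,c}

FOLLOW(C) = ["a", "b", "c"]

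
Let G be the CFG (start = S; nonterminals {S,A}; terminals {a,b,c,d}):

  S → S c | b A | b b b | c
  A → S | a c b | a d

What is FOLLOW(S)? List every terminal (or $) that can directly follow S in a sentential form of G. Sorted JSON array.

FIRST iteration:
[1]
  A via A→a c b: +{a}
  S via S→b A: +{b}
  S via S→c: +{c}
  S: {b,c}  A: {a}
[2]
  A via A→S: +{b,c}
  S: {b,c}  A: {a,b,c}
[3] — fixpoint
  S: {b,c}  A: {a,b,c}

FOLLOW sets:
FOLLOW(S) := {$}
round 1:
  S→S c: FOLLOW(S) ⊇ FIRST(c) = {c}; new: +{c}
  S→b A: FOLLOW(A) ⊇ FOLLOW(S) ⊇ {$,c}; new: +{$,c}
  FOLLOW(S)={$,c}  FOLLOW(A)={$,c}
round 2: — fixpoint
  FOLLOW(S)={$,c}  FOLLOW(A)={$,c}

FOLLOW(S) = ["$", "c"]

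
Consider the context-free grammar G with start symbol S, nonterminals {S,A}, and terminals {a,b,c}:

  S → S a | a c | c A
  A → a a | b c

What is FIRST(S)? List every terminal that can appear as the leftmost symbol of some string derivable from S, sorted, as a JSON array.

FIRST sets, iterate to fixpoint:
round 1:
  A via A→a a: +{a}
  A via A→b c: +{b}
  S via S→a c: +{a}
  S via S→c A: +{c}
  S: {a,c}  A: {a,b}
round 2: done
  S: {a,c}  A: {a,b}

FIRST(S) = ["a", "c"]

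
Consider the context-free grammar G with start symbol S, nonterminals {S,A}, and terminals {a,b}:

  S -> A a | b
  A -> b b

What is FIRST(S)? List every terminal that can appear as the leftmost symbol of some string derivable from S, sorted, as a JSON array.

FIRST sets, iterate to fixpoint:
pass 1:
  A via A→b b: +{b}
  S via S→A a: +{b}
  FIRST[S]={b}  FIRST[A]={b}
pass 2: — fixpoint
  FIRST[S]={b}  FIRST[A]={b}

FIRST(S) = ["b"]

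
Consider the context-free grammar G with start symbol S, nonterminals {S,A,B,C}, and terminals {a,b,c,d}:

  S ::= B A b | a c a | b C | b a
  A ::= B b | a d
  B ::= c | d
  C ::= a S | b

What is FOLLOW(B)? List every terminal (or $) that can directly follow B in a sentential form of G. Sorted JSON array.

FIRST sets, iterate to fixpoint:
iter 1:
  A via A→a d: +{a}
  B via B→c: +{c}
  B via B→d: +{d}
  C via C→a S: +{a}
  C via C→b: +{b}
  S via S→B A b: +{c,d}
  S via S→a c a: +{a}
  S via S→b C: +{b}
  FIRST(S)={a,b,c,d}  FIRST(A)={a}  FIRST(B)={c,d}  FIRST(C)={a,b}
iter 2:
  A via A→B b: +{c,d}
  FIRST(S)={a,b,c,d}  FIRST(A)={a,c,d}  FIRST(B)={c,d}  FIRST(C)={a,b}
iter 3: done
  FIRST(S)={a,b,c,d}  FIRST(A)={a,c,d}  FIRST(B)={c,d}  FIRST(C)={a,b}

Compute FOLLOW by fixpoint:
initialize: $ ∈ FOLLOW(S)
round 1:
  A→B b: FOLLOW(B) ⊇ FIRST(b) = {b}; new: +{b}
  S→B A b: FOLLOW(B) ⊇ FIRST(A) = {a,c,d}; new: +{a,c,d}
  S→B A b: FOLLOW(A) ⊇ FIRST(b) = {b}; new: +{b}
  S→b C: FOLLOW(C) ⊇ FOLLOW(S) ⊇ {$}; new: +{$}
  FOLLOW[S]={$}  FOLLOW[A]={b}  FOLLOW[B]={a,b,c,d}  FOLLOW[C]={$}
round 2: — fixpoint
  FOLLOW[S]={$}  FOLLOW[A]={b}  FOLLOW[B]={a,b,c,d}  FOLLOW[C]={$}

FOLLOW(B) = ["a", "b", "c", "d"]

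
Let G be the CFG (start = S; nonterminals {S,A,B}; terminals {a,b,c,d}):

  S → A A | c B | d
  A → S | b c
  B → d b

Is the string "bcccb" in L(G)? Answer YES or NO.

CNF form of G:
  S -> A A | T1 B | d
  A -> A A | T0 T1 | T1 B | d
  B -> T2 T0
  T0 -> b
  T1 -> c
  T2 -> d

CYK fill:
  [0..0]={T0}  "b"  orig:{}
  [1..1]={T1}  "c"  orig:{}
  [2..2]={T1}  "c"  orig:{}
  [3..3]={T1}  "c"  orig:{}
  [4..4]={T0}  "b"  orig:{}
  [0..1]={A}  "bc"
  [1..2]=∅  "cc"
  [2..3]=∅  "cc"
  [3..4]=∅  "cb"
  [0..2]=∅  "bcc"
  [1..3]=∅  "ccc"
  [2..4]=∅  "ccb"
  [0..3]=∅  "bccc"
  [1..4]=∅  "cccb"
  [0..4]=∅  "bcccb"

S ∉ T[0,4] ⇒ NO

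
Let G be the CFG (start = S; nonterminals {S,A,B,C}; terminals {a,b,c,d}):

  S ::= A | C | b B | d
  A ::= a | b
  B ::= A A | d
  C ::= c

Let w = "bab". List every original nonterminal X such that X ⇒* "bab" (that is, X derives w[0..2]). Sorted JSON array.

Convert to CNF:
  S -> T0 B | a | b | c | d
  A -> a | b
  B -> A A | d
  C -> c
  T0 -> b

CYK table (by increasing span) (cells [i..j] with 0 ≤ i ≤ j ≤ 2 only):
  cell(0,0) b: {A,S,T0}  orig:{A,S}
  cell(1,1) a: {A,S}
  cell(2,2) b: {A,S,T0}  orig:{A,S}
  cell(0,1) ba: {B}
  cell(1,2) ab: {B}
  cell(0,2) bab: {S}

Original NTs in T[0,2] deriving "bab": ["S"]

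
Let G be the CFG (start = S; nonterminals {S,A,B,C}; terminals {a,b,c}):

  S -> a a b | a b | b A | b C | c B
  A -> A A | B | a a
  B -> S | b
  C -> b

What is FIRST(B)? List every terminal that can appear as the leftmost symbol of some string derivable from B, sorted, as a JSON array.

Compute FIRST by fixpoint:
[1]
  A via A→a a: +{a}
  B via B→b: +{b}
  C via C→b: +{b}
  S via S→a a b: +{a}
  S via S→b A: +{b}
  S via S→c B: +{c}
  S: {a,b,c}  A: {a}  B: {b}  C: {b}
[2]
  A via A→B: +{b}
  B via B→S: +{a,c}
  S: {a,b,c}  A: {a,b}  B: {a,b,c}  C: {b}
[3]
  A via A→B: +{c}
  S: {a,b,c}  A: {a,b,c}  B: {a,b,c}  C: {b}
[4] (no change)
  S: {a,b,c}  A: {a,b,c}  B: {a,b,c}  C: {b}

FIRST(B) = ["a", "b", "c"]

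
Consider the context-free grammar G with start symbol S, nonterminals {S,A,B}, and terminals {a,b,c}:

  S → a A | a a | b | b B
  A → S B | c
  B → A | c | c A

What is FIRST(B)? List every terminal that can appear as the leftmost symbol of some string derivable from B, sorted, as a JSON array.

FIRST sets, iterate to fixpoint:
[1]
  A via A→c: +{c}
  B via B→A: +{c}
  S via S→a A: +{a}
  S via S→b: +{b}
  FIRST(S)={a,b}  FIRST(A)={c}  FIRST(B)={c}
[2]
  A via A→S B: +{a,b}
  B via B→A: +{a,b}
  FIRST(S)={a,b}  FIRST(A)={a,b,c}  FIRST(B)={a,b,c}
[3] (stable)
  FIRST(S)={a,b}  FIRST(A)={a,b,c}  FIRST(B)={a,b,c}

FIRST(B) = ["a", "b", "c"]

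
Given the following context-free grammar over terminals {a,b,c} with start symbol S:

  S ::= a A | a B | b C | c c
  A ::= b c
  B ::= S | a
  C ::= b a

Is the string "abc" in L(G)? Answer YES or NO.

Convert to CNF:
  S -> T0 C | T1 T1 | T2 A | T2 B
  A -> T0 T1
  B -> T0 C | T1 T1 | T2 A | T2 B | a
  C -> T0 T2
  T0 -> b
  T1 -> c
  T2 -> a

CYK table (by increasing span):
  T[0,0] 'a' = {B,T2}  orig:{B}
  T[1,1] 'b' = {T0}  orig:{}
  T[2,2] 'c' = {T1}  orig:{}
  T[0,1] 'ab' = ∅
  T[1,2] 'bc' = {A}
  T[0,2] 'abc' = {B,S}

S ∈ T[0,2] ⇒ YES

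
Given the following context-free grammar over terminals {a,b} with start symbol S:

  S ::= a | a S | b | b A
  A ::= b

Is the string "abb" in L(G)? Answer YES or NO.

Convert to CNF:
  S -> T0 S | T1 A | a | b
  A -> b
  T0 -> a
  T1 -> b

CYK table (by increasing span):
  cell(0,0) a: {S,T0}  orig:{S}
  cell(1,1) b: {A,S,T1}  orig:{A,S}
  cell(2,2) b: {A,S,T1}  orig:{A,S}
  cell(0,1) ab: {S}
  cell(1,2) bb: {S}
  cell(0,2) abb: {S}

S ∈ T[0,2] ⇒ YES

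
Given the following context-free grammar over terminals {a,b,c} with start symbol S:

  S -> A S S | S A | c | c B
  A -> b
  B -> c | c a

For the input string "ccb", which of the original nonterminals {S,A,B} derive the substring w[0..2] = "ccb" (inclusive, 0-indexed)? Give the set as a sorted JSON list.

CNF form of G:
  S -> A X2 | S A | T0 B | c
  A -> b
  B -> T0 T1 | c
  T0 -> c
  T1 -> a
  X2 -> S S

CYK table (by increasing span) — only the sub-triangle for w[0..2]:
  cell(0,0) c: {B,S,T0}  orig:{B,S}
  cell(1,1) c: {B,S,T0}  orig:{B,S}
  cell(2,2) b: {A}
  cell(0,1) cc: {S,X2}  orig:{S}
  cell(1,2) cb: {S}
  cell(0,2) ccb: {S,X2}  orig:{S}

Original NTs in T[0,2] deriving "ccb": ["S"]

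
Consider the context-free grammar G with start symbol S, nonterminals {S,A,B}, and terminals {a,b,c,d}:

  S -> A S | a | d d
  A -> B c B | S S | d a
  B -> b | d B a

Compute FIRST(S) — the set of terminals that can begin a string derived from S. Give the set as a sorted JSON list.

Compute FIRST by fixpoint:
iter 1:
  A via A→d a: +{d}
  B via B→b: +{b}
  B via B→d B a: +{d}
  S via S→A S: +{d}
  S via S→a: +{a}
  S: {a,d}  A: {d}  B: {b,d}
iter 2:
  A via A→B c B: +{b}
  A via A→S S: +{a}
  S via S→A S: +{b}
  S: {a,b,d}  A: {a,b,d}  B: {b,d}
iter 3: (stable)
  S: {a,b,d}  A: {a,b,d}  B: {b,d}

FIRST(S) = ["a", "b", "d"]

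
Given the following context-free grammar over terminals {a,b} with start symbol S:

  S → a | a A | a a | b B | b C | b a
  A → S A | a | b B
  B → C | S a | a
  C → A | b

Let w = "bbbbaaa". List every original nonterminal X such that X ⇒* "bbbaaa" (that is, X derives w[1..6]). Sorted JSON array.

Convert to CNF:
  S -> T0 B | T0 C | T0 T1 | T1 A | T1 T1 | a
  A -> S A | T0 B | a
  B -> S A | S T1 | T0 B | a | b
  C -> S A | T0 B | a | b
  T0 -> b
  T1 -> a

Fill CYK table bottom-up, restricted to cells inside w[1..6]:
  cell(1,1) b: {B,C,T0}  orig:{B,C}
  cell(2,2) b: {B,C,T0}  orig:{B,C}
  cell(3,3) b: {B,C,T0}  orig:{B,C}
  cell(4,4) a: {A,B,C,S,T1}  orig:{A,B,C,S}
  cell(5,5) a: {A,B,C,S,T1}  orig:{A,B,C,S}
  cell(6,6) a: {A,B,C,S,T1}  orig:{A,B,C,S}
  cell(1,2) bb: {A,B,C,S}
  cell(2,3) bb: {A,B,C,S}
  cell(3,4) ba: {A,B,C,S}
  cell(4,5) aa: {A,B,C,S}
  cell(5,6) aa: {A,B,C,S}
  cell(1,3) bbb: {A,B,C,S}
  cell(2,4) bba: {A,B,C,S}
  cell(3,5) baa: {A,B,C,S}
  cell(4,6) aaa: {A,B,C,S}
  cell(1,4) bbba: {A,B,C,S}
  cell(2,5) bbaa: {A,B,C,S}
  cell(3,6) baaa: {A,B,C,S}
  cell(1,5) bbbaa: {A,B,C,S}
  cell(2,6) bbaaa: {A,B,C,S}
  cell(1,6) bbbaaa: {A,B,C,S}

Original NTs in T[1,6] deriving "bbbaaa": ["A", "B", "C", "S"]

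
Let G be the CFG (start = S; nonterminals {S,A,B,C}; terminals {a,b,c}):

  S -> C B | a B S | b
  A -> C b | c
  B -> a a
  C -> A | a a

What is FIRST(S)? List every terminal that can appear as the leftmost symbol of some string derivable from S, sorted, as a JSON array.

FIRST iteration:
round 1:
  A via A→c: +{c}
  B via B→a a: +{a}
  C via C→A: +{c}
  C via C→a a: +{a}
  S via S→C B: +{a,c}
  S via S→b: +{b}
  S: {a,b,c}  A: {c}  B: {a}  C: {a,c}
round 2:
  A via A→C b: +{a}
  S: {a,b,c}  A: {a,c}  B: {a}  C: {a,c}
round 3: — fixpoint
  S: {a,b,c}  A: {a,c}  B: {a}  C: {a,c}

FIRST(S) = ["a", "b", "c"]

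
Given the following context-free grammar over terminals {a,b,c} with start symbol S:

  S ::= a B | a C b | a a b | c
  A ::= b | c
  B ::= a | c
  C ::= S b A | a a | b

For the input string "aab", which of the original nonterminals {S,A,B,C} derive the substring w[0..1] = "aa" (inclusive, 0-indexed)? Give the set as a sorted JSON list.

Convert to CNF:
  S -> T1 B | T1 X3 | T1 X4 | c
  A -> b | c
  B -> a | c
  C -> S X2 | T1 T1 | b
  T0 -> b
  T1 -> a
  X2 -> T0 A
  X3 -> C T0
  X4 -> T1 T0

Fill CYK table bottom-up (cells [i..j] with 0 ≤ i ≤ j ≤ 1 only):
  T[0,0] 'a' = {B,T1}  orig:{B}
  T[1,1] 'a' = {B,T1}  orig:{B}
  T[0,1] 'aa' = {C,S}

Original NTs in T[0,1] deriving "aa": ["C", "S"]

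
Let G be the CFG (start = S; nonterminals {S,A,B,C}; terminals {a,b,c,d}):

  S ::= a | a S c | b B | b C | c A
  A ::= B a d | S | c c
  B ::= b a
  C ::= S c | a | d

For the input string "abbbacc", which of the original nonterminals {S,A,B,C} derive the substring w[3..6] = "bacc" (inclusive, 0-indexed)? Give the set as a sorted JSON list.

CNF form of G:
  S -> T0 X6 | T2 A | T3 B | T3 C | a
  A -> B X4 | T0 X5 | T2 A | T2 T2 | T3 B | T3 C | a
  B -> T3 T0
  C -> S T2 | a | d
  T0 -> a
  T1 -> d
  T2 -> c
  T3 -> b
  X4 -> T0 T1
  X5 -> S T2
  X6 -> S T2

CYK table (by increasing span) (cells [i..j] with 3 ≤ i ≤ j ≤ 6 only):
  [3..3]={T3}  "b"  orig:{}
  [4..4]={A,C,S,T0}  "a"  orig:{A,C,S}
  [5..5]={T2}  "c"  orig:{}
  [6..6]={T2}  "c"  orig:{}
  [3..4]={A,B,S}  "ba"
  [4..5]={C,X5,X6}  "ac"  orig:{C}
  [5..6]={A}  "cc"
  [3..5]={A,C,S,X5,X6}  "bac"  orig:{A,C,S}
  [4..6]=∅  "acc"
  [3..6]={C,X5,X6}  "bacc"  orig:{C}

Original NTs in T[3,6] deriving "bacc": ["C"]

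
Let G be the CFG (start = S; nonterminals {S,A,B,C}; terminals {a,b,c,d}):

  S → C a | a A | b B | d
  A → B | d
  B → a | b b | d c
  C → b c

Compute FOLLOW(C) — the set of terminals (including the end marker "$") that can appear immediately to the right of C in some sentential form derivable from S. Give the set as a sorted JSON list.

FIRST sets, iterate to fixpoint:
iter 1:
  A via A→d: +{d}
  B via B→a: +{a}
  B via B→b b: +{b}
  B via B→d c: +{d}
  C via C→b c: +{b}
  S via S→C a: +{b}
  S via S→a A: +{a}
  S via S→d: +{d}
  FIRST[S]={a,b,d}  FIRST[A]={d}  FIRST[B]={a,b,d}  FIRST[C]={b}
iter 2:
  A via A→B: +{a,b}
  FIRST[S]={a,b,d}  FIRST[A]={a,b,d}  FIRST[B]={a,b,d}  FIRST[C]={b}
iter 3: (stable)
  FIRST[S]={a,b,d}  FIRST[A]={a,b,d}  FIRST[B]={a,b,d}  FIRST[C]={b}

Compute FOLLOW by fixpoint:
initialize: $ ∈ FOLLOW(S)
[1]
  S→C a: FOLLOW(C) ⊇ FIRST(a) = {a}; new: +{a}
  S→a A: FOLLOW(A) ⊇ FOLLOW(S) ⊇ {$}; new: +{$}
  S→b B: FOLLOW(B) ⊇ FOLLOW(S) ⊇ {$}; new: +{$}
  S: {$}  A: {$}  B: {$}  C: {a}
[2] (no change)
  S: {$}  A: {$}  B: {$}  C: {a}

FOLLOW(C) = ["a"]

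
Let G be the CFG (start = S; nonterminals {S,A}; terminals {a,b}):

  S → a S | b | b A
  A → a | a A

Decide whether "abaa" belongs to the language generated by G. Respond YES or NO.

CNF form of G:
  S -> T0 S | T1 A | b
  A -> T0 A | a
  T0 -> a
  T1 -> b

Fill CYK table bottom-up:
  [0..0]={A,T0}  "a"  orig:{A}
  [1..1]={S,T1}  "b"  orig:{S}
  [2..2]={A,T0}  "a"  orig:{A}
  [3..3]={A,T0}  "a"  orig:{A}
  [0..1]={S}  "ab"
  [1..2]={S}  "ba"
  [2..3]={A}  "aa"
  [0..2]={S}  "aba"
  [1..3]={S}  "baa"
  [0..3]={S}  "abaa"

S ∈ T[0,3] ⇒ YES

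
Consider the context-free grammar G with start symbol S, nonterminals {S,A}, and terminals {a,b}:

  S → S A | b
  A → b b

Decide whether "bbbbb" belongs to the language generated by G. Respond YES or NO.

CNF form of G:
  S -> S A | b
  A -> T0 T0
  T0 -> b

CYK fill:
  cell(0,0) b: {S,T0}  orig:{S}
  cell(1,1) b: {S,T0}  orig:{S}
  cell(2,2) b: {S,T0}  orig:{S}
  cell(3,3) b: {S,T0}  orig:{S}
  cell(4,4) b: {S,T0}  orig:{S}
  cell(0,1) bb: {A}
  cell(1,2) bb: {A}
  cell(2,3) bb: {A}
  cell(3,4) bb: {A}
  cell(0,2) bbb: {S}
  cell(1,3) bbb: {S}
  cell(2,4) bbb: {S}
  cell(0,3) bbbb: ∅
  cell(1,4) bbbb: ∅
  cell(0,4) bbbbb: {S}

S ∈ T[0,4] ⇒ YES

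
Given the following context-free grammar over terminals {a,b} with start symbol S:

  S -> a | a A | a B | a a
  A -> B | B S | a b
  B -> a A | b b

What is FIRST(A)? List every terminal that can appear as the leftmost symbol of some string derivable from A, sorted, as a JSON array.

Compute FIRST by fixpoint:
pass 1:
  A via A→a b: +{a}
  B via B→a A: +{a}
  B via B→b b: +{b}
  S via S→a: +{a}
  FIRST[S]={a}  FIRST[A]={a}  FIRST[B]={a,b}
pass 2:
  A via A→B: +{b}
  FIRST[S]={a}  FIRST[A]={a,b}  FIRST[B]={a,b}
pass 3: (stable)
  FIRST[S]={a}  FIRST[A]={a,b}  FIRST[B]={a,b}

FIRST(A) = ["a", "b"]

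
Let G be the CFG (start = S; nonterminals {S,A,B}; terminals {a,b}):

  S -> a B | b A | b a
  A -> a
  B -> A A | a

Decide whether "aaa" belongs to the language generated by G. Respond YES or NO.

Convert to CNF:
  S -> T0 B | T1 A | T1 T0
  A -> a
  B -> A A | a
  T0 -> a
  T1 -> b

CYK fill:
  T[0,0] 'a' = {A,B,T0}  orig:{A,B}
  T[1,1] 'a' = {A,B,T0}  orig:{A,B}
  T[2,2] 'a' = {A,B,T0}  orig:{A,B}
  T[0,1] 'aa' = {B,S}
  T[1,2] 'aa' = {B,S}
  T[0,2] 'aaa' = {S}

S ∈ T[0,2] ⇒ YES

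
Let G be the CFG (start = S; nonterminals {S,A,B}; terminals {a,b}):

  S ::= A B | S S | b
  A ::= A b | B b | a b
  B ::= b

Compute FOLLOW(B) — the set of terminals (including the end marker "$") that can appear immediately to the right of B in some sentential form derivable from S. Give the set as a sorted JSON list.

FIRST sets, iterate to fixpoint:
pass 1:
  A via A→a b: +{a}
  B via B→b: +{b}
  S via S→A B: +{a}
  S via S→b: +{b}
  FIRST(S)={a,b}  FIRST(A)={a}  FIRST(B)={b}
pass 2:
  A via A→B b: +{b}
  FIRST(S)={a,b}  FIRST(A)={a,b}  FIRST(B)={b}
pass 3: (stable)
  FIRST(S)={a,b}  FIRST(A)={a,b}  FIRST(B)={b}

Compute FOLLOW by fixpoint:
initialize: $ ∈ FOLLOW(S)
iter 1:
  A→A b: FOLLOW(A) ⊇ FIRST(b) = {b}; new: +{b}
  A→B b: FOLLOW(B) ⊇ FIRST(b) = {b}; new: +{b}
  S→A B: FOLLOW(B) ⊇ FOLLOW(S) ⊇ {$}; new: +{$}
  S→S S: FOLLOW(S) ⊇ FIRST(S) = {a,b}; new: +{a,b}
  FOLLOW(S)={$,a,b}  FOLLOW(A)={b}  FOLLOW(B)={$,b}
iter 2:
  S→A B: FOLLOW(B) ⊇ FOLLOW(S) ⊇ {$,a,b}; new: +{a}
  FOLLOW(S)={$,a,b}  FOLLOW(A)={b}  FOLLOW(B)={$,a,b}
iter 3: — fixpoint
  FOLLOW(S)={$,a,b}  FOLLOW(A)={b}  FOLLOW(B)={$,a,b}

FOLLOW(B) = ["$", "a", "b"]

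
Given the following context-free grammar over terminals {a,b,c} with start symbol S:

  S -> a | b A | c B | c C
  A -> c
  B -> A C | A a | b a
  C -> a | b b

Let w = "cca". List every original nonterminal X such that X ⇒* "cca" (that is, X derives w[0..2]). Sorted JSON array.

CNF form of G:
  S -> T1 A | T2 B | T2 C | a
  A -> c
  B -> A C | A T0 | T1 T0
  C -> T1 T1 | a
  T0 -> a
  T1 -> b
  T2 -> c

CYK table (by increasing span), restricted to cells inside w[0..2]:
  [0..0]={A,T2}  "c"  orig:{A}
  [1..1]={A,T2}  "c"  orig:{A}
  [2..2]={C,S,T0}  "a"  orig:{C,S}
  [0..1]=∅  "cc"
  [1..2]={B,S}  "ca"
  [0..2]={S}  "cca"

Original NTs in T[0,2] deriving "cca": ["S"]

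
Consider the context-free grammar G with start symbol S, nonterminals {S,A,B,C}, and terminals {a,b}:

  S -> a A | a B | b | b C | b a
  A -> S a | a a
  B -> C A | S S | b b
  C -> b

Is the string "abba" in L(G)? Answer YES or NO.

Convert to CNF:
  S -> T0 A | T0 B | T1 C | T1 T0 | b
  A -> S T0 | T0 T0
  B -> C A | S S | T1 T1
  C -> b
  T0 -> a
  T1 -> b

Fill CYK table bottom-up:
  cell(0,0) a: {T0}  orig:{}
  cell(1,1) b: {C,S,T1}  orig:{C,S}
  cell(2,2) b: {C,S,T1}  orig:{C,S}
  cell(3,3) a: {T0}  orig:{}
  cell(0,1) ab: ∅
  cell(1,2) bb: {B,S}
  cell(2,3) ba: {A,S}
  cell(0,2) abb: {S}
  cell(1,3) bba: {A,B}
  cell(0,3) abba: {A,S}

S ∈ T[0,3] ⇒ YES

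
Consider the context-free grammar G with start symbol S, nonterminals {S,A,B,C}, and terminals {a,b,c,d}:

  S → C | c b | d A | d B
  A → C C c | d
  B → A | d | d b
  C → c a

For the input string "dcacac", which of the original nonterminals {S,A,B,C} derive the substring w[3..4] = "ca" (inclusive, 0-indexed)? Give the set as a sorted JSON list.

CNF form of G:
  S -> T0 T2 | T0 T3 | T1 A | T1 B
  A -> C X4 | d
  B -> C X5 | T1 T2 | d
  C -> T0 T3
  T0 -> c
  T1 -> d
  T2 -> b
  T3 -> a
  X4 -> C T0
  X5 -> C T0

CYK fill, restricted to cells inside w[3..4]:
  cell(3,3) c: {T0}  orig:{}
  cell(4,4) a: {T3}  orig:{}
  cell(3,4) ca: {C,S}

Original NTs in T[3,4] deriving "ca": ["C", "S"]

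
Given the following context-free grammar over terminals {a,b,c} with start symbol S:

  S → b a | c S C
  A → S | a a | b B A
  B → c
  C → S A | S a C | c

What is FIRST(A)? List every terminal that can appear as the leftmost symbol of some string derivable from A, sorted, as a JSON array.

FIRST sets, iterate to fixpoint:
[1]
  A via A→a a: +{a}
  A via A→b B A: +{b}
  B via B→c: +{c}
  C via C→c: +{c}
  S via S→b a: +{b}
  S via S→c S C: +{c}
  FIRST(S)={b,c}  FIRST(A)={a,b}  FIRST(B)={c}  FIRST(C)={c}
[2]
  A via A→S: +{c}
  C via C→S A: +{b}
  FIRST(S)={b,c}  FIRST(A)={a,b,c}  FIRST(B)={c}  FIRST(C)={b,c}
[3] (no change)
  FIRST(S)={b,c}  FIRST(A)={a,b,c}  FIRST(B)={c}  FIRST(C)={b,c}

FIRST(A) = ["a", "b", "c"]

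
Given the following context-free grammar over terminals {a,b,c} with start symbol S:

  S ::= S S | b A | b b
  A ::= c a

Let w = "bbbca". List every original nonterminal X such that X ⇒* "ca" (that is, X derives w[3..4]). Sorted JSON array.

CNF form of G:
  S -> S S | T2 A | T2 T2
  A -> T0 T1
  T0 -> c
  T1 -> a
  T2 -> b

CYK fill (cells [i..j] with 3 ≤ i ≤ j ≤ 4 only):
  T[3,3] 'c' = {T0}  orig:{}
  T[4,4] 'a' = {T1}  orig:{}
  T[3,4] 'ca' = {A}

Original NTs in T[3,4] deriving "ca": ["A"]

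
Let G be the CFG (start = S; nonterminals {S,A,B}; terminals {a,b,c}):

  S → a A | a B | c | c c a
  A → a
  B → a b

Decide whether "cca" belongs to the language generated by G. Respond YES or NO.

CNF form of G:
  S -> T0 A | T0 B | T2 X3 | c
  A -> a
  B -> T0 T1
  T0 -> a
  T1 -> b
  T2 -> c
  X3 -> T2 T0

CYK table (by increasing span):
  T[0,0] 'c' = {S,T2}  orig:{S}
  T[1,1] 'c' = {S,T2}  orig:{S}
  T[2,2] 'a' = {A,T0}  orig:{A}
  T[0,1] 'cc' = ∅
  T[1,2] 'ca' = {X3}  orig:{}
  T[0,2] 'cca' = {S}

S ∈ T[0,2] ⇒ YES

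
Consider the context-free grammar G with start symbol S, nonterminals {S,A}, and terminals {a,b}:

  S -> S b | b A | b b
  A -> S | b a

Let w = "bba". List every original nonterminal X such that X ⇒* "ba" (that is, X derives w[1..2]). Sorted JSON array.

Convert to CNF:
  S -> S T0 | T0 A | T0 T0
  A -> S T0 | T0 A | T0 T0 | T0 T1
  T0 -> b
  T1 -> a

Fill CYK table bottom-up, restricted to cells inside w[1..2]:
  [1..1]={T0}  "b"  orig:{}
  [2..2]={T1}  "a"  orig:{}
  [1..2]={A}  "ba"

Original NTs in T[1,2] deriving "ba": ["A"]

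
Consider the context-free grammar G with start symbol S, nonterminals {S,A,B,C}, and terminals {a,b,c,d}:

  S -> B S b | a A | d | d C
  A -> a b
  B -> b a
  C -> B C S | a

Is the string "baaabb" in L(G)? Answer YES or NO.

Convert to CNF:
  S -> B X4 | T0 A | T2 C | d
  A -> T0 T1
  B -> T1 T0
  C -> B X3 | a
  T0 -> a
  T1 -> b
  T2 -> d
  X3 -> C S
  X4 -> S T1

CYK table (by increasing span):
  [0..0]={T1}  "b"  orig:{}
  [1..1]={C,T0}  "a"  orig:{C}
  [2..2]={C,T0}  "a"  orig:{C}
  [3..3]={C,T0}  "a"  orig:{C}
  [4..4]={T1}  "b"  orig:{}
  [5..5]={T1}  "b"  orig:{}
  [0..1]={B}  "ba"
  [1..2]=∅  "aa"
  [2..3]=∅  "aa"
  [3..4]={A}  "ab"
  [4..5]=∅  "bb"
  [0..2]=∅  "baa"
  [1..3]=∅  "aaa"
  [2..4]={S}  "aab"
  [3..5]=∅  "abb"
  [0..3]=∅  "baaa"
  [1..4]={X3}  "aaab"  orig:{}
  [2..5]={X4}  "aabb"  orig:{}
  [0..4]=∅  "baaab"
  [1..5]=∅  "aaabb"
  [0..5]={S}  "baaabb"

S ∈ T[0,5] ⇒ YES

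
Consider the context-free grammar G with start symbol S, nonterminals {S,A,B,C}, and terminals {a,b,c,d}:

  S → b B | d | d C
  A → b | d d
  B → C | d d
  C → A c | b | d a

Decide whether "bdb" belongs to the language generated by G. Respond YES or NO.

CNF form of G:
  S -> T0 C | T3 B | d
  A -> T0 T0 | b
  B -> A T1 | T0 T0 | T0 T2 | b
  C -> A T1 | T0 T2 | b
  T0 -> d
  T1 -> c
  T2 -> a
  T3 -> b

CYK table (by increasing span):
  [0..0]={A,B,C,T3}  "b"  orig:{A,B,C}
  [1..1]={S,T0}  "d"  orig:{S}
  [2..2]={A,B,C,T3}  "b"  orig:{A,B,C}
  [0..1]=∅  "bd"
  [1..2]={S}  "db"
  [0..2]=∅  "bdb"

S ∉ T[0,2] ⇒ NO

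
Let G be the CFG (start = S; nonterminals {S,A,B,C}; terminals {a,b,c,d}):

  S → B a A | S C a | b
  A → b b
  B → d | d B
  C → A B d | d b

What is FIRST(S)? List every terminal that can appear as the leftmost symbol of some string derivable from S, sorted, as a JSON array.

Compute FIRST by fixpoint:
round 1:
  A via A→b b: +{b}
  B via B→d: +{d}
  C via C→A B d: +{b}
  C via C→d b: +{d}
  S via S→B a A: +{d}
  S via S→b: +{b}
  FIRST[S]={b,d}  FIRST[A]={b}  FIRST[B]={d}  FIRST[C]={b,d}
round 2: — fixpoint
  FIRST[S]={b,d}  FIRST[A]={b}  FIRST[B]={d}  FIRST[C]={b,d}

FIRST(S) = ["b", "d"]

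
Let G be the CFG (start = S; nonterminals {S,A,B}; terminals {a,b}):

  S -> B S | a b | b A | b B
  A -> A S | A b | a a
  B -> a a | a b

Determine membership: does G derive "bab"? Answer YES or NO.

CNF form of G:
  S -> B S | T0 A | T0 B | T1 T0
  A -> A S | A T0 | T1 T1
  B -> T1 T0 | T1 T1
  T0 -> b
  T1 -> a

CYK table (by increasing span):
  cell(0,0) b: {T0}  orig:{}
  cell(1,1) a: {T1}  orig:{}
  cell(2,2) b: {T0}  orig:{}
  cell(0,1) ba: ∅
  cell(1,2) ab: {B,S}
  cell(0,2) bab: {S}

S ∈ T[0,2] ⇒ YES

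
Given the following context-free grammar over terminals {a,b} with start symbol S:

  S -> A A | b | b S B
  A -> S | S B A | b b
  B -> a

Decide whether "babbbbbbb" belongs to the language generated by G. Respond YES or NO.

CNF form of G:
  S -> A A | T0 X3 | b
  A -> A A | S X1 | T0 T0 | T0 X2 | b
  B -> a
  T0 -> b
  X1 -> B A
  X2 -> S B
  X3 -> S B

Fill CYK table bottom-up:
  cell(0,0) b: {A,S,T0}  orig:{A,S}
  cell(1,1) a: {B}
  cell(2,2) b: {A,S,T0}  orig:{A,S}
  cell(3,3) b: {A,S,T0}  orig:{A,S}
  cell(4,4) b: {A,S,T0}  orig:{A,S}
  cell(5,5) b: {A,S,T0}  orig:{A,S}
  cell(6,6) b: {A,S,T0}  orig:{A,S}
  cell(7,7) b: {A,S,T0}  orig:{A,S}
  cell(8,8) b: {A,S,T0}  orig:{A,S}
  cell(0,1) ba: {X2,X3}  orig:{}
  cell(1,2) ab: {X1}  orig:{}
  cell(2,3) bb: {A,S}
  cell(3,4) bb: {A,S}
  cell(4,5) bb: {A,S}
  cell(5,6) bb: {A,S}
  cell(6,7) bb: {A,S}
  cell(7,8) bb: {A,S}
  cell(0,2) bab: {A}
  cell(1,3) abb: {X1}  orig:{}
  cell(2,4) bbb: {A,S}
  cell(3,5) bbb: {A,S}
  cell(4,6) bbb: {A,S}
  cell(5,7) bbb: {A,S}
  cell(6,8) bbb: {A,S}
  cell(0,3) babb: {A,S}
  cell(1,4) abbb: {X1}  orig:{}
  cell(2,5) bbbb: {A,S}
  cell(3,6) bbbb: {A,S}
  cell(4,7) bbbb: {A,S}
  cell(5,8) bbbb: {A,S}
  cell(0,4) babbb: {A,S}
  cell(1,5) abbbb: {X1}  orig:{}
  cell(2,6) bbbbb: {A,S}
  cell(3,7) bbbbb: {A,S}
  cell(4,8) bbbbb: {A,S}
  cell(0,5) babbbb: {A,S}
  cell(1,6) abbbbb: {X1}  orig:{}
  cell(2,7) bbbbbb: {A,S}
  cell(3,8) bbbbbb: {A,S}
  cell(0,6) babbbbb: {A,S}
  cell(1,7) abbbbbb: {X1}  orig:{}
  cell(2,8) bbbbbbb: {A,S}
  cell(0,7) babbbbbb: {A,S}
  cell(1,8) abbbbbbb: {X1}  orig:{}
  cell(0,8) babbbbbbb: {A,S}

S ∈ T[0,8] ⇒ YES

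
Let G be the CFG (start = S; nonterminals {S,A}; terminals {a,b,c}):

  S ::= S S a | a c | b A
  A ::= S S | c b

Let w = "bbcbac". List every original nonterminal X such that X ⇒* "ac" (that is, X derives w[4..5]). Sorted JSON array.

CNF form of G:
  S -> S X3 | T1 A | T2 T0
  A -> S S | T0 T1
  T0 -> c
  T1 -> b
  T2 -> a
  X3 -> S T2

CYK table (by increasing span), restricted to cells inside w[4..5]:
  [4..4]={T2}  "a"  orig:{}
  [5..5]={T0}  "c"  orig:{}
  [4..5]={S}  "ac"

Original NTs in T[4,5] deriving "ac": ["S"]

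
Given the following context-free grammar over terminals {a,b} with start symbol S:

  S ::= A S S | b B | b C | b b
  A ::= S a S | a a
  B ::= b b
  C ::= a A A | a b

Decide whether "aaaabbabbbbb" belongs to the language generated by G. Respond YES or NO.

Convert to CNF:
  S -> A X4 | T1 B | T1 C | T1 T1
  A -> S X2 | T0 T0
  B -> T1 T1
  C -> T0 T1 | T0 X3
  T0 -> a
  T1 -> b
  X2 -> T0 S
  X3 -> A A
  X4 -> S S

Fill CYK table bottom-up:
  cell(0,0) a: {T0}  orig:{}
  cell(1,1) a: {T0}  orig:{}
  cell(2,2) a: {T0}  orig:{}
  cell(3,3) a: {T0}  orig:{}
  cell(4,4) b: {T1}  orig:{}
  cell(5,5) b: {T1}  orig:{}
  cell(6,6) a: {T0}  orig:{}
  cell(7,7) b: {T1}  orig:{}
  cell(8,8) b: {T1}  orig:{}
  cell(9,9) b: {T1}  orig:{}
  cell(10,10) b: {T1}  orig:{}
  cell(11,11) b: {T1}  orig:{}
  cell(0,1) aa: {A}
  cell(1,2) aa: {A}
  cell(2,3) aa: {A}
  cell(3,4) ab: {C}
  cell(4,5) bb: {B,S}
  cell(5,6) ba: ∅
  cell(6,7) ab: {C}
  cell(7,8) bb: {B,S}
  cell(8,9) bb: {B,S}
  cell(9,10) bb: {B,S}
  cell(10,11) bb: {B,S}
  cell(0,2) aaa: ∅
  cell(1,3) aaa: ∅
  cell(2,4) aab: ∅
  cell(3,5) abb: {X2}  orig:{}
  cell(4,6) bba: ∅
  cell(5,7) bab: {S}
  cell(6,8) abb: {X2}  orig:{}
  cell(7,9) bbb: {S}
  cell(8,10) bbb: {S}
  cell(9,11) bbb: {S}
  cell(0,3) aaaa: {X3}  orig:{}
  cell(1,4) aaab: ∅
  cell(2,5) aabb: ∅
  cell(3,6) abba: ∅
  cell(4,7) bbab: ∅
  cell(5,8) babb: ∅
  cell(6,9) abbb: {X2}  orig:{}
  cell(7,10) bbbb: {X4}  orig:{}
  cell(8,11) bbbb: {X4}  orig:{}
  cell(0,4) aaaab: ∅
  cell(1,5) aaabb: ∅
  cell(2,6) aabba: ∅
  cell(3,7) abbab: ∅
  cell(4,8) bbabb: {A}
  cell(5,9) babbb: {X4}  orig:{}
  cell(6,10) abbbb: ∅
  cell(7,11) bbbbb: {X4}  orig:{}
  cell(0,5) aaaabb: ∅
  cell(1,6) aaabba: ∅
  cell(2,7) aabbab: ∅
  cell(3,8) abbabb: ∅
  cell(4,9) bbabbb: {A}
  cell(5,10) babbbb: {X4}  orig:{}
  cell(6,11) abbbbb: ∅
  cell(0,6) aaaabba: ∅
  cell(1,7) aaabbab: ∅
  cell(2,8) aabbabb: {X3}  orig:{}
  cell(3,9) abbabbb: ∅
  cell(4,10) bbabbbb: ∅
  cell(5,11) babbbbb: ∅
  cell(0,7) aaaabbab: ∅
  cell(1,8) aaabbabb: {C}
  cell(2,9) aabbabbb: {X3}  orig:{}
  cell(3,10) abbabbbb: ∅
  cell(4,11) bbabbbbb: ∅
  cell(0,8) aaaabbabb: ∅
  cell(1,9) aaabbabbb: {C}
  cell(2,10) aabbabbbb: ∅
  cell(3,11) abbabbbbb: ∅
  cell(0,9) aaaabbabbb: ∅
  cell(1,10) aaabbabbbb: ∅
  cell(2,11) aabbabbbbb: ∅
  cell(0,10) aaaabbabbbb: ∅
  cell(1,11) aaabbabbbbb: ∅
  cell(0,11) aaaabbabbbbb: ∅

S ∉ T[0,11] ⇒ NO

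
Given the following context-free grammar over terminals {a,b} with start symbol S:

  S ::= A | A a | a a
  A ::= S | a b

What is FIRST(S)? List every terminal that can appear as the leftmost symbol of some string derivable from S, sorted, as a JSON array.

FIRST sets, iterate to fixpoint:
pass 1:
  A via A→a b: +{a}
  S via S→A: +{a}
  S: {a}  A: {a}
pass 2: — fixpoint
  S: {a}  A: {a}

FIRST(S) = ["a"]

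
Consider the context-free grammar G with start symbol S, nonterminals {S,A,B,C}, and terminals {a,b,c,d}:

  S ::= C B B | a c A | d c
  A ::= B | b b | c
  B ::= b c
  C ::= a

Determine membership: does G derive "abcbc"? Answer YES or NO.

CNF form of G:
  S -> C X4 | T2 X5 | T3 T1
  A -> T0 T0 | T0 T1 | c
  B -> T0 T1
  C -> a
  T0 -> b
  T1 -> c
  T2 -> a
  T3 -> d
  X4 -> B B
  X5 -> T1 A

CYK fill:
  T[0,0] 'a' = {C,T2}  orig:{C}
  T[1,1] 'b' = {T0}  orig:{}
  T[2,2] 'c' = {A,T1}  orig:{A}
  T[3,3] 'b' = {T0}  orig:{}
  T[4,4] 'c' = {A,T1}  orig:{A}
  T[0,1] 'ab' = ∅
  T[1,2] 'bc' = {A,B}
  T[2,3] 'cb' = ∅
  T[3,4] 'bc' = {A,B}
  T[0,2] 'abc' = ∅
  T[1,3] 'bcb' = ∅
  T[2,4] 'cbc' = {X5}  orig:{}
  T[0,3] 'abcb' = ∅
  T[1,4] 'bcbc' = {X4}  orig:{}
  T[0,4] 'abcbc' = {S}

S ∈ T[0,4] ⇒ YES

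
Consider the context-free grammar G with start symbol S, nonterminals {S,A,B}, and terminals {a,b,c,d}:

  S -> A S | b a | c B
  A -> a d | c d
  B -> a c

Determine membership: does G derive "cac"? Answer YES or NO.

CNF form of G:
  S -> A S | T2 B | T3 T0
  A -> T0 T1 | T2 T1
  B -> T0 T2
  T0 -> a
  T1 -> d
  T2 -> c
  T3 -> b

CYK table (by increasing span):
  [0..0]={T2}  "c"  orig:{}
  [1..1]={T0}  "a"  orig:{}
  [2..2]={T2}  "c"  orig:{}
  [0..1]=∅  "ca"
  [1..2]={B}  "ac"
  [0..2]={S}  "cac"

S ∈ T[0,2] ⇒ YES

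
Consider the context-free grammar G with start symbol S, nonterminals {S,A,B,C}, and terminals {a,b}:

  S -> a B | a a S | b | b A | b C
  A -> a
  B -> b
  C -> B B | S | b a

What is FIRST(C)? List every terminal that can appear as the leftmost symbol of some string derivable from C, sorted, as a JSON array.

FIRST iteration:
round 1:
  A via A→a: +{a}
  B via B→b: +{b}
  C via C→B B: +{b}
  S via S→a B: +{a}
  S via S→b: +{b}
  FIRST(S)={a,b}  FIRST(A)={a}  FIRST(B)={b}  FIRST(C)={b}
round 2:
  C via C→S: +{a}
  FIRST(S)={a,b}  FIRST(A)={a}  FIRST(B)={b}  FIRST(C)={a,b}
round 3: (stable)
  FIRST(S)={a,b}  FIRST(A)={a}  FIRST(B)={b}  FIRST(C)={a,b}

FIRST(C) = ["a", "b"]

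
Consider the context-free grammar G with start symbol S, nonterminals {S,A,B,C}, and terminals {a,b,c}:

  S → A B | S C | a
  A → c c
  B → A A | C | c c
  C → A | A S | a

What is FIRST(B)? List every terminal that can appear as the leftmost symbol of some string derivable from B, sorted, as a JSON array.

Compute FIRST by fixpoint:
iter 1:
  A via A→c c: +{c}
  B via B→A A: +{c}
  C via C→A: +{c}
  C via C→a: +{a}
  S via S→A B: +{c}
  S via S→a: +{a}
  FIRST(S)={a,c}  FIRST(A)={c}  FIRST(B)={c}  FIRST(C)={a,c}
iter 2:
  B via B→C: +{a}
  FIRST(S)={a,c}  FIRST(A)={c}  FIRST(B)={a,c}  FIRST(C)={a,c}
iter 3: (no change)
  FIRST(S)={a,c}  FIRST(A)={c}  FIRST(B)={a,c}  FIRST(C)={a,c}

FIRST(B) = ["a", "c"]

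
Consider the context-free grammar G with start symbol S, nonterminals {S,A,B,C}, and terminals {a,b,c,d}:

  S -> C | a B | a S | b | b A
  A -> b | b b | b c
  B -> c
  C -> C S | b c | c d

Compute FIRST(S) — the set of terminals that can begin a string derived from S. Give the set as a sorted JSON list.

FIRST sets, iterate to fixpoint:
round 1:
  A via A→b: +{b}
  B via B→c: +{c}
  C via C→b c: +{b}
  C via C→c d: +{c}
  S via S→C: +{b,c}
  S via S→a B: +{a}
  S: {a,b,c}  A: {b}  B: {c}  C: {b,c}
round 2: (no change)
  S: {a,b,c}  A: {b}  B: {c}  C: {b,c}

FIRST(S) = ["a", "b", "c"]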